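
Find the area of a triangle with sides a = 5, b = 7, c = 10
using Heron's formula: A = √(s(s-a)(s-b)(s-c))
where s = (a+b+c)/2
s = (5 + 7 + 10)/2 = 22/2 = 11
s − a = 6, s − b = 4, s − c = 1
s(s−a)(s−b)(s−c) = 11·6·4·1 = 264
Area = √264 ≈ 16.2481

s = 11.0, Area = 16.25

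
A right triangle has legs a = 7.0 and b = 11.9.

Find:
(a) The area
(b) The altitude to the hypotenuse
(a) The legs are perpendicular, so Area = ½·a·b = ½·7.0·11.9 = ½·83.3 = 41.65
(b) Hypotenuse c = √(a² + b²) = √(49 + 141.61) = √190.61 ≈ 13.8062
    Area = ½·c·h_c  ⇒  h_c = 2·Area/c = 83.3/13.8062 ≈ 6.03354

Area = 41.65, h_c = 6.034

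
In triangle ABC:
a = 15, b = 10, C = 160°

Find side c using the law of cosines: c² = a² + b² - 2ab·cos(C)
c² = 15² + 10² − 2·15·10·cos(160°)
cos(160°) ≈ -0.939693
c² ≈ 225 + 100 − 300·(-0.939693) ≈ 325 + 281.908 ≈ 606.908
c ≈ √606.908 ≈ 24.6355

c = 24.64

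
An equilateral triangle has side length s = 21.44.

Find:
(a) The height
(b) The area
(a) The height splits the triangle into two 30-60-90 halves: h = s·√3/2 = 21.44·1.73205/2 ≈ 37.1352/2 ≈ 18.5676
(b) Area = (√3/4)·s² = (√3/4)·21.44² = (√3/4)·459.6736 ≈ 0.433013·459.6736 ≈ 199.045

Height = 18.57, Area = 199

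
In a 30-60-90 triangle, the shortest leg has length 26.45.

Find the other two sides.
In a 30-60-90 triangle the sides are in ratio 1 : √3 : 2 (short leg : long leg : hypotenuse).
Long leg = 26.45·√3 ≈ 26.45·1.73205 ≈ 45.8127
Hypotenuse = 2·26.45 = 52.9

Long leg = 26.45√3 = 45.81, Hypotenuse = 52.9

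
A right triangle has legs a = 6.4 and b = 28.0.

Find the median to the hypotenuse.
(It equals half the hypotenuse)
Hypotenuse c = √(a² + b²) = √(40.96 + 784) = √824.96 ≈ 28.7221
Median to hypotenuse = c/2 ≈ 28.7221/2 ≈ 14.3611

Median = 14.36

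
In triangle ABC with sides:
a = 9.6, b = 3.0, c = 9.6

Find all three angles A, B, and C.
Law of cosines for each angle (a² = 92.16, b² = 9, c² = 92.16):
cos(A) = (b² + c² − a²)/(2bc) = (9 + 92.16 − 92.16)/(2·3.0·9.6) = 9/57.6 ≈ 0.15625  ⇒  A ≈ 81.0107°
cos(B) = (a² + c² − b²)/(2ac) = (92.16 + 92.16 − 9)/(2·9.6·9.6) = 175.32/184.32 ≈ 0.951172  ⇒  B ≈ 17.9786°
cos(C) = (a² + b² − c²)/(2ab) = (92.16 + 9 − 92.16)/(2·9.6·3.0) = 9/57.6 ≈ 0.15625  ⇒  C ≈ 81.0107°
Check: A + B + C ≈ 180°

A = 81.01°, B = 17.98°, C = 81.01°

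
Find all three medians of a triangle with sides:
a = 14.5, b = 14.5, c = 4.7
Median formula: m_a = ½√(2b² + 2c² − a²) (and cyclically). a² = 210.25, b² = 210.25, c² = 22.09.
m_a = ½√(2·210.25 + 2·22.09 − 210.25) = ½√254.43 ≈ ½·15.9509 ≈ 7.97543
m_b = ½√(2·210.25 + 2·22.09 − 210.25) = ½√254.43 ≈ ½·15.9509 ≈ 7.97543
m_c = ½√(2·210.25 + 2·210.25 − 22.09) = ½√818.91 ≈ ½·28.6166 ≈ 14.3083

m_a = 7.975, m_b = 7.975, m_c = 14.31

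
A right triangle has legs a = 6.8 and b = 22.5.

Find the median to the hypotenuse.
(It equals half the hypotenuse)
Hypotenuse c = √(a² + b²) = √(46.24 + 506.25) = √552.49 ≈ 23.5051
Median to hypotenuse = c/2 ≈ 23.5051/2 ≈ 11.7526

Median = 11.75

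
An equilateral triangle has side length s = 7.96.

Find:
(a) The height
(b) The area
(a) The height splits the triangle into two 30-60-90 halves: h = s·√3/2 = 7.96·1.73205/2 ≈ 13.7871/2 ≈ 6.89356
(b) Area = (√3/4)·s² = (√3/4)·7.96² = (√3/4)·63.3616 ≈ 0.433013·63.3616 ≈ 27.4364

Height = 6.894, Area = 27.44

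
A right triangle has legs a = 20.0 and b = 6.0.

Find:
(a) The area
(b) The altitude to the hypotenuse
(a) The legs are perpendicular, so Area = ½·a·b = ½·20.0·6.0 = ½·120 = 60
(b) Hypotenuse c = √(a² + b²) = √(400 + 36) = √436 ≈ 20.8806
    Area = ½·c·h_c  ⇒  h_c = 2·Area/c = 120/20.8806 ≈ 5.74696

Area = 60, h_c = 5.747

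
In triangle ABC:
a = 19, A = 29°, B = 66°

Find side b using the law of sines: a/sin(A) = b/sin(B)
a/sin(A) = b/sin(B)  ⇒  b = a·sin(B)/sin(A) = 19·sin(66°)/sin(29°)
sin(66°) ≈ 0.913545, sin(29°) ≈ 0.48481
b ≈ 19·0.913545/0.48481 ≈ 17.3574/0.48481 ≈ 35.8024

b = 35.8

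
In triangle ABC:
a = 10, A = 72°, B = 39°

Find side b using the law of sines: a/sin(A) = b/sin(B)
a/sin(A) = b/sin(B)  ⇒  b = a·sin(B)/sin(A) = 10·sin(39°)/sin(72°)
sin(39°) ≈ 0.62932, sin(72°) ≈ 0.951057
b ≈ 10·0.62932/0.951057 ≈ 6.2932/0.951057 ≈ 6.61707

b = 6.617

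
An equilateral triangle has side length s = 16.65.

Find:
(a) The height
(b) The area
(a) The height splits the triangle into two 30-60-90 halves: h = s·√3/2 = 16.65·1.73205/2 ≈ 28.8386/2 ≈ 14.4193
(b) Area = (√3/4)·s² = (√3/4)·16.65² = (√3/4)·277.2225 ≈ 0.433013·277.2225 ≈ 120.041

Height = 14.42, Area = 120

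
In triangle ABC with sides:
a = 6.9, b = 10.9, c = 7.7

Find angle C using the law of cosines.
c² = a² + b² − 2ab·cos(C)  ⇒  cos(C) = (a² + b² − c²)/(2ab)
cos(C) = (6.9² + 10.9² − 7.7²)/(2·6.9·10.9) = (47.61 + 118.81 − 59.29)/150.42 = 107.13/150.42 ≈ 0.712206
C = arccos(0.712206) ≈ 44.5853°

C = 44.59°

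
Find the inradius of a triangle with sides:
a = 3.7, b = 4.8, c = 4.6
r = Area/s where s is the semi-perimeter.
s = (3.7 + 4.8 + 4.6)/2 = 13.1/2 = 6.55
Area = √(s(s−a)(s−b)(s−c)) = √(6.55·2.85·1.75·1.95) ≈ √63.7028 ≈ 7.98141
r ≈ 7.98141/6.55 ≈ 1.21854

r = 1.219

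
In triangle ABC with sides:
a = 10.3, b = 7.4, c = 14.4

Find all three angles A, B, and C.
Law of cosines for each angle (a² = 106.09, b² = 54.76, c² = 207.36):
cos(A) = (b² + c² − a²)/(2bc) = (54.76 + 207.36 − 106.09)/(2·7.4·14.4) = 156.03/213.12 ≈ 0.732123  ⇒  A ≈ 42.9354°
cos(B) = (a² + c² − b²)/(2ac) = (106.09 + 207.36 − 54.76)/(2·10.3·14.4) = 258.69/296.64 ≈ 0.872067  ⇒  B ≈ 29.3002°
cos(C) = (a² + b² − c²)/(2ab) = (106.09 + 54.76 − 207.36)/(2·10.3·7.4) = -46.51/152.44 ≈ -0.305104  ⇒  C ≈ 107.764°
Check: A + B + C ≈ 180°

A = 42.94°, B = 29.3°, C = 107.8°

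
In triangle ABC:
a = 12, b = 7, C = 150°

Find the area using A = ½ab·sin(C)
A = ½·a·b·sin(C) = ½·12·7·sin(150°)
sin(150°) ≈ 0.5
A ≈ ½·84·0.5 = 42·0.5 ≈ 21

Area = 21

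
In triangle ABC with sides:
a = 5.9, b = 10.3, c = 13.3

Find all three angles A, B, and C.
Law of cosines for each angle (a² = 34.81, b² = 106.09, c² = 176.89):
cos(A) = (b² + c² − a²)/(2bc) = (106.09 + 176.89 − 34.81)/(2·10.3·13.3) = 248.17/273.98 ≈ 0.905796  ⇒  A ≈ 25.0693°
cos(B) = (a² + c² − b²)/(2ac) = (34.81 + 176.89 − 106.09)/(2·5.9·13.3) = 105.61/156.94 ≈ 0.672932  ⇒  B ≈ 47.7062°
cos(C) = (a² + b² − c²)/(2ab) = (34.81 + 106.09 − 176.89)/(2·5.9·10.3) = -35.99/121.54 ≈ -0.296117  ⇒  C ≈ 107.224°
Check: A + B + C ≈ 180°

A = 25.07°, B = 47.71°, C = 107.2°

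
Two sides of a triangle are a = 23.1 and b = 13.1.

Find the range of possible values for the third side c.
Triangle inequality: |a − b| < c < a + b
|a − b| = |23.1 − 13.1| = 10
a + b = 23.1 + 13.1 = 36.2

10 < c < 36.2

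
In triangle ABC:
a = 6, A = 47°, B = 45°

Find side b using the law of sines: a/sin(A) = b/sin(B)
a/sin(A) = b/sin(B)  ⇒  b = a·sin(B)/sin(A) = 6·sin(45°)/sin(47°)
sin(45°) ≈ 0.707107, sin(47°) ≈ 0.731354
b ≈ 6·0.707107/0.731354 ≈ 4.24264/0.731354 ≈ 5.80108

b = 5.801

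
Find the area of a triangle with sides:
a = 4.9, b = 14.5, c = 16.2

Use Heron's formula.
s = (4.9 + 14.5 + 16.2)/2 = 35.6/2 = 17.8
s − a = 12.9, s − b = 3.3, s − c = 1.6
s(s−a)(s−b)(s−c) = 17.8·12.9·3.3·1.6 ≈ 1212.39
Area = √1212.39 ≈ 34.8194

Area = 34.82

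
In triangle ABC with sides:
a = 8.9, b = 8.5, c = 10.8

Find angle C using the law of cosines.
c² = a² + b² − 2ab·cos(C)  ⇒  cos(C) = (a² + b² − c²)/(2ab)
cos(C) = (8.9² + 8.5² − 10.8²)/(2·8.9·8.5) = (79.21 + 72.25 − 116.64)/151.3 = 34.82/151.3 ≈ 0.230139
C = arccos(0.230139) ≈ 76.6948°

C = 76.69°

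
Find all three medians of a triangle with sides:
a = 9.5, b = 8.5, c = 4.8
Median formula: m_a = ½√(2b² + 2c² − a²) (and cyclically). a² = 90.25, b² = 72.25, c² = 23.04.
m_a = ½√(2·72.25 + 2·23.04 − 90.25) = ½√100.33 ≈ ½·10.0165 ≈ 5.00824
m_b = ½√(2·90.25 + 2·23.04 − 72.25) = ½√154.33 ≈ ½·12.423 ≈ 6.21148
m_c = ½√(2·90.25 + 2·72.25 − 23.04) = ½√301.96 ≈ ½·17.377 ≈ 8.6885

m_a = 5.008, m_b = 6.211, m_c = 8.688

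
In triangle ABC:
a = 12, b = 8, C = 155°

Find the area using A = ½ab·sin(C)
A = ½·a·b·sin(C) = ½·12·8·sin(155°)
sin(155°) ≈ 0.422618
A ≈ ½·96·0.422618 = 48·0.422618 ≈ 20.2857

Area = 20.29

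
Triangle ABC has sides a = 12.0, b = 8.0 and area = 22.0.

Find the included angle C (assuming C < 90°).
Area = ½·a·b·sin(C)  ⇒  sin(C) = 2·Area/(a·b) = 2·22.0/(12.0·8.0) = 44/96 ≈ 0.458333
C = arcsin(0.458333) ≈ 27.2796° (taking the acute solution since C < 90°)

C = 27.28°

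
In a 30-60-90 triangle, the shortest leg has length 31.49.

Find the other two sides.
In a 30-60-90 triangle the sides are in ratio 1 : √3 : 2 (short leg : long leg : hypotenuse).
Long leg = 31.49·√3 ≈ 31.49·1.73205 ≈ 54.5423
Hypotenuse = 2·31.49 = 62.98

Long leg = 31.49√3 = 54.54, Hypotenuse = 62.98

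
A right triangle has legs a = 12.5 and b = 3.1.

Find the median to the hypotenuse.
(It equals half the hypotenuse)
Hypotenuse c = √(a² + b²) = √(156.25 + 9.61) = √165.86 ≈ 12.8787
Median to hypotenuse = c/2 ≈ 12.8787/2 ≈ 6.43933

Median = 6.439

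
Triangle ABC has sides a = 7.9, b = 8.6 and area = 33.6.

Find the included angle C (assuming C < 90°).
Area = ½·a·b·sin(C)  ⇒  sin(C) = 2·Area/(a·b) = 2·33.6/(7.9·8.6) = 67.2/67.94 ≈ 0.989108
C = arcsin(0.989108) ≈ 81.5358° (taking the acute solution since C < 90°)

C = 81.54°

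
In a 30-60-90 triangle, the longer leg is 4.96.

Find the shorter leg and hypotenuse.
In a 30-60-90 triangle the sides are in ratio 1 : √3 : 2, so short leg = long leg/√3 and hypotenuse = 2·(short leg).
Short leg = 4.96/√3 ≈ 4.96/1.73205 ≈ 2.86366
Hypotenuse = 2·2.86366 ≈ 5.72731

Short leg = 2.864, Hypotenuse = 5.727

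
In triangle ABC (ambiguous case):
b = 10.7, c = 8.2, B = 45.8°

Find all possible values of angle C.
b/sin(B) = c/sin(C)  ⇒  sin(C) = c·sin(B)/b = 8.2·sin(45.8°)/10.7
sin(45.8°) ≈ 0.716911
sin(C) ≈ 8.2·0.716911/10.7 ≈ 5.87867/10.7 ≈ 0.549408
Candidate 1: C₁ = arcsin(0.549408) ≈ 33.3264°  →  A = 180° − 45.8° − 33.3264° ≈ 100.874° > 0, valid
Candidate 2: C₂ = 180° − C₁ ≈ 146.674°  →  A = 180° − 45.8° − 146.674° ≈ -12.4736° ≤ 0, not a valid triangle

C = 33.33° (one solution)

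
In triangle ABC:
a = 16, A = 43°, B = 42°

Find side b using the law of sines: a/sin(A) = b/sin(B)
a/sin(A) = b/sin(B)  ⇒  b = a·sin(B)/sin(A) = 16·sin(42°)/sin(43°)
sin(42°) ≈ 0.669131, sin(43°) ≈ 0.681998
b ≈ 16·0.669131/0.681998 ≈ 10.7061/0.681998 ≈ 15.6981

b = 15.7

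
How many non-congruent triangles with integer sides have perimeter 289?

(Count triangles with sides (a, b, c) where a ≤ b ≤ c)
Let a ≤ b ≤ c with a + b + c = 289. The only binding inequality is a + b > c, i.e. 289 − c > c, so c < 289/2; and c ≥ 289/3 since c is the largest side.
So 97 ≤ c ≤ 144. For each c, b runs from ⌈(289 − c)/2⌉ up to c (then a = 289 − b − c satisfies 1 ≤ a ≤ b automatically), giving c − ⌈(289 − c)/2⌉ + 1 choices.
Summing over c: 2 + 3 + 5 + 6 + … + 71 + 72  (48 terms, c = 97, …, 144) = 1776
Check (closed form: nearest integer to p²/48 for even p, (p+3)²/48 for odd p): (289+3)²/48 = 292²/48 = 85264/48 ≈ 1776.33 → 1776

1776 triangles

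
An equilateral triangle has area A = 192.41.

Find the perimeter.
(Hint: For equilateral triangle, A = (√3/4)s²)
A = (√3/4)s²  ⇒  s² = 4A/√3 = 4·192.41/√3 = 769.64/1.73205 ≈ 444.352
s ≈ √444.352 ≈ 21.0797
Perimeter = 3s ≈ 3·21.0797 ≈ 63.239

Perimeter = 63.24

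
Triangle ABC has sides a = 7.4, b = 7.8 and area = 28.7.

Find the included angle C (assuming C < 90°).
Area = ½·a·b·sin(C)  ⇒  sin(C) = 2·Area/(a·b) = 2·28.7/(7.4·7.8) = 57.4/57.72 ≈ 0.994456
C = arcsin(0.994456) ≈ 83.964° (taking the acute solution since C < 90°)

C = 83.96°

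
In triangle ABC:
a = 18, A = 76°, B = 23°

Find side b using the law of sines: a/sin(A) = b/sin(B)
a/sin(A) = b/sin(B)  ⇒  b = a·sin(B)/sin(A) = 18·sin(23°)/sin(76°)
sin(23°) ≈ 0.390731, sin(76°) ≈ 0.970296
b ≈ 18·0.390731/0.970296 ≈ 7.03316/0.970296 ≈ 7.24847

b = 7.248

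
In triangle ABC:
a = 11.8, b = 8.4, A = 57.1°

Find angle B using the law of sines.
a/sin(A) = b/sin(B)  ⇒  sin(B) = b·sin(A)/a = 8.4·sin(57.1°)/11.8
sin(57.1°) ≈ 0.83962
sin(B) ≈ 8.4·0.83962/11.8 ≈ 7.05281/11.8 ≈ 0.597695
B = arcsin(0.597695) ≈ 36.705°
(Since b ≤ a we need B ≤ A, so the obtuse alternative 180° − 36.705° ≈ 143.295° is rejected.)

B = 36.71°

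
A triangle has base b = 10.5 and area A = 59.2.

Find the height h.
A = ½·b·h  ⇒  h = 2A/b = 2·59.2/10.5 = 118.4/10.5 ≈ 11.2762

h = 11.28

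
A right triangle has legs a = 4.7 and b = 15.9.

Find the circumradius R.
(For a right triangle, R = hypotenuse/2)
Hypotenuse c = √(a² + b²) = √(22.09 + 252.81) = √274.9 ≈ 16.5801
R = c/2 ≈ 16.5801/2 ≈ 8.29005

R = 8.29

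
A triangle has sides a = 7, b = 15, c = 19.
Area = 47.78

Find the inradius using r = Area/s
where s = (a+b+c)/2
s = (7 + 15 + 19)/2 = 41/2 = 20.5
r = Area/s = 47.78/20.5 ≈ 2.33073

r = 2.331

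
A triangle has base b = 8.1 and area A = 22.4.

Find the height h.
A = ½·b·h  ⇒  h = 2A/b = 2·22.4/8.1 = 44.8/8.1 ≈ 5.53086

h = 5.531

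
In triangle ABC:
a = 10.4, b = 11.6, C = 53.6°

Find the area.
Two sides and the included angle (SAS): A = ½·a·b·sin(C) = ½·10.4·11.6·sin(53.6°)
sin(53.6°) ≈ 0.804894
A ≈ ½·120.64·0.804894 = 60.32·0.804894 ≈ 48.5512

Area = 48.55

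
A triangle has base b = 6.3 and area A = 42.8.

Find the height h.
A = ½·b·h  ⇒  h = 2A/b = 2·42.8/6.3 = 85.6/6.3 ≈ 13.5873

h = 13.59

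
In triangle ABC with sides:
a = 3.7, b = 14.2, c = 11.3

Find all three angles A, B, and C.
Law of cosines for each angle (a² = 13.69, b² = 201.64, c² = 127.69):
cos(A) = (b² + c² − a²)/(2bc) = (201.64 + 127.69 − 13.69)/(2·14.2·11.3) = 315.64/320.92 ≈ 0.983547  ⇒  A ≈ 10.4077°
cos(B) = (a² + c² − b²)/(2ac) = (13.69 + 127.69 − 201.64)/(2·3.7·11.3) = -60.26/83.62 ≈ -0.720641  ⇒  B ≈ 136.107°
cos(C) = (a² + b² − c²)/(2ab) = (13.69 + 201.64 − 127.69)/(2·3.7·14.2) = 87.64/105.08 ≈ 0.834031  ⇒  C ≈ 33.4849°
Check: A + B + C ≈ 180°

A = 10.41°, B = 136.1°, C = 33.48°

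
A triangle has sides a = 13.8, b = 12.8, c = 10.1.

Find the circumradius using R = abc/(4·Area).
First find the area with Heron's formula.
s = (13.8 + 12.8 + 10.1)/2 = 18.35
Area = √(s(s−a)(s−b)(s−c)) = √(18.35·4.55·5.55·8.25) ≈ √3822.91 ≈ 61.8297
abc = 13.8·12.8·10.1 = 1784.064
R = abc/(4·Area) ≈ 1784.064/(4·61.8297) = 1784.064/247.319 ≈ 7.21362

R = 7.214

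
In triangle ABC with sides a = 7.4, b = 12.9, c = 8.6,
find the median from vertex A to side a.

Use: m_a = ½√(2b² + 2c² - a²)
m_a = ½√(2·12.9² + 2·8.6² − 7.4²) = ½√(2·166.41 + 2·73.96 − 54.76) = ½√(332.82 + 147.92 − 54.76) = ½√425.98
√425.98 ≈ 20.6393, so m_a ≈ 10.3196

m_a = 10.32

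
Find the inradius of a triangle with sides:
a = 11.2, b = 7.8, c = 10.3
r = Area/s where s is the semi-perimeter.
s = (11.2 + 7.8 + 10.3)/2 = 29.3/2 = 14.65
Area = √(s(s−a)(s−b)(s−c)) = √(14.65·3.45·6.85·4.35) ≈ √1506.04 ≈ 38.8077
r ≈ 38.8077/14.65 ≈ 2.64899

r = 2.649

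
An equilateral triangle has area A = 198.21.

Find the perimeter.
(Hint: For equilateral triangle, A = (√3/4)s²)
A = (√3/4)s²  ⇒  s² = 4A/√3 = 4·198.21/√3 = 792.84/1.73205 ≈ 457.746
s ≈ √457.746 ≈ 21.395
Perimeter = 3s ≈ 3·21.395 ≈ 64.185

Perimeter = 64.19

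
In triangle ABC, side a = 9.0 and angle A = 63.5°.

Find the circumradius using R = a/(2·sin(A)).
R = a/(2·sin(A)) = 9.0/(2·sin(63.5°))
sin(63.5°) ≈ 0.894934
R ≈ 9.0/(2·0.894934) = 9.0/1.78987 ≈ 5.0283

R = 5.028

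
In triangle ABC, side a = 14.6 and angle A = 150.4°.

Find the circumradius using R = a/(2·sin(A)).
R = a/(2·sin(A)) = 14.6/(2·sin(150.4°))
sin(150.4°) ≈ 0.493942
R ≈ 14.6/(2·0.493942) = 14.6/0.987884 ≈ 14.7791

R = 14.78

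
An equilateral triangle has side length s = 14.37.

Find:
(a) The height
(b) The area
(a) The height splits the triangle into two 30-60-90 halves: h = s·√3/2 = 14.37·1.73205/2 ≈ 24.8896/2 ≈ 12.4448
(b) Area = (√3/4)·s² = (√3/4)·14.37² = (√3/4)·206.4969 ≈ 0.433013·206.4969 ≈ 89.4158

Height = 12.44, Area = 89.42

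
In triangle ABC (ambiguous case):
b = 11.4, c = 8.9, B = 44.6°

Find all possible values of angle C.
b/sin(B) = c/sin(C)  ⇒  sin(C) = c·sin(B)/b = 8.9·sin(44.6°)/11.4
sin(44.6°) ≈ 0.702153
sin(C) ≈ 8.9·0.702153/11.4 ≈ 6.24916/11.4 ≈ 0.548172
Candidate 1: C₁ = arcsin(0.548172) ≈ 33.2417°  →  A = 180° − 44.6° − 33.2417° ≈ 102.158° > 0, valid
Candidate 2: C₂ = 180° − C₁ ≈ 146.758°  →  A = 180° − 44.6° − 146.758° ≈ -11.3583° ≤ 0, not a valid triangle

C = 33.24° (one solution)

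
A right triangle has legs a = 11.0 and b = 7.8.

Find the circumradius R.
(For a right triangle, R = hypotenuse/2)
Hypotenuse c = √(a² + b²) = √(121 + 60.84) = √181.84 ≈ 13.4848
R = c/2 ≈ 13.4848/2 ≈ 6.7424

R = 6.742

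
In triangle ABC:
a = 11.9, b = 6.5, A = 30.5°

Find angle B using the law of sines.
a/sin(A) = b/sin(B)  ⇒  sin(B) = b·sin(A)/a = 6.5·sin(30.5°)/11.9
sin(30.5°) ≈ 0.507538
sin(B) ≈ 6.5·0.507538/11.9 ≈ 3.299/11.9 ≈ 0.277227
B = arcsin(0.277227) ≈ 16.0948°
(Since b ≤ a we need B ≤ A, so the obtuse alternative 180° − 16.0948° ≈ 163.905° is rejected.)

B = 16.09°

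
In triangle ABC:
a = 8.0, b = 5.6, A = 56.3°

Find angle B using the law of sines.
a/sin(A) = b/sin(B)  ⇒  sin(B) = b·sin(A)/a = 5.6·sin(56.3°)/8.0
sin(56.3°) ≈ 0.831954
sin(B) ≈ 5.6·0.831954/8.0 ≈ 4.65894/8.0 ≈ 0.582368
B = arcsin(0.582368) ≈ 35.6173°
(Since b ≤ a we need B ≤ A, so the obtuse alternative 180° − 35.6173° ≈ 144.383° is rejected.)

B = 35.62°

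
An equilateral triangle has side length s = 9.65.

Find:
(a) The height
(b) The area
(a) The height splits the triangle into two 30-60-90 halves: h = s·√3/2 = 9.65·1.73205/2 ≈ 16.7143/2 ≈ 8.35715
(b) Area = (√3/4)·s² = (√3/4)·9.65² = (√3/4)·93.1225 ≈ 0.433013·93.1225 ≈ 40.3232

Height = 8.357, Area = 40.32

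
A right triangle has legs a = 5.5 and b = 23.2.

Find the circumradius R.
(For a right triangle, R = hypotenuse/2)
Hypotenuse c = √(a² + b²) = √(30.25 + 538.24) = √568.49 ≈ 23.843
R = c/2 ≈ 23.843/2 ≈ 11.9215

R = 11.92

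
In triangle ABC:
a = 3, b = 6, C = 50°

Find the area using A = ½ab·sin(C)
A = ½·a·b·sin(C) = ½·3·6·sin(50°)
sin(50°) ≈ 0.766044
A ≈ ½·18·0.766044 = 9·0.766044 ≈ 6.8944

Area = 6.894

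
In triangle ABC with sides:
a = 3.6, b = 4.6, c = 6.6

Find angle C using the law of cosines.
c² = a² + b² − 2ab·cos(C)  ⇒  cos(C) = (a² + b² − c²)/(2ab)
cos(C) = (3.6² + 4.6² − 6.6²)/(2·3.6·4.6) = (12.96 + 21.16 − 43.56)/33.12 = -9.44/33.12 ≈ -0.285024
C = arccos(-0.285024) ≈ 106.56°

C = 106.6°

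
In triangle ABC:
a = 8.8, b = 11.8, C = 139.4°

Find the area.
Two sides and the included angle (SAS): A = ½·a·b·sin(C) = ½·8.8·11.8·sin(139.4°)
sin(139.4°) ≈ 0.650774
A ≈ ½·103.84·0.650774 = 51.92·0.650774 ≈ 33.7882

Area = 33.79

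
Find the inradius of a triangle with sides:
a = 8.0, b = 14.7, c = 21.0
r = Area/s where s is the semi-perimeter.
s = (8.0 + 14.7 + 21.0)/2 = 43.7/2 = 21.85
Area = √(s(s−a)(s−b)(s−c)) = √(21.85·13.85·7.15·0.85) ≈ √1839.19 ≈ 42.8858
r ≈ 42.8858/21.85 ≈ 1.96273

r = 1.963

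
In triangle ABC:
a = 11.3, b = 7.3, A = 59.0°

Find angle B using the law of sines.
a/sin(A) = b/sin(B)  ⇒  sin(B) = b·sin(A)/a = 7.3·sin(59.0°)/11.3
sin(59.0°) ≈ 0.857167
sin(B) ≈ 7.3·0.857167/11.3 ≈ 6.25732/11.3 ≈ 0.553745
B = arcsin(0.553745) ≈ 33.6243°
(Since b ≤ a we need B ≤ A, so the obtuse alternative 180° − 33.6243° ≈ 146.376° is rejected.)

B = 33.62°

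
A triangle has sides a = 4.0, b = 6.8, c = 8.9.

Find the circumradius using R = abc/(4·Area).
First find the area with Heron's formula.
s = (4.0 + 6.8 + 8.9)/2 = 9.85
Area = √(s(s−a)(s−b)(s−c)) = √(9.85·5.85·3.05·0.95) ≈ √166.961 ≈ 12.9213
abc = 4.0·6.8·8.9 = 242.08
R = abc/(4·Area) ≈ 242.08/(4·12.9213) = 242.08/51.6854 ≈ 4.68372

R = 4.684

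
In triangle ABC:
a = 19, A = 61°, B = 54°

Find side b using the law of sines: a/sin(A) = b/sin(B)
a/sin(A) = b/sin(B)  ⇒  b = a·sin(B)/sin(A) = 19·sin(54°)/sin(61°)
sin(54°) ≈ 0.809017, sin(61°) ≈ 0.87462
b ≈ 19·0.809017/0.87462 ≈ 15.3713/0.87462 ≈ 17.5749

b = 17.57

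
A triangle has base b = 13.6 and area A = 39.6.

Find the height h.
A = ½·b·h  ⇒  h = 2A/b = 2·39.6/13.6 = 79.2/13.6 ≈ 5.82353

h = 5.824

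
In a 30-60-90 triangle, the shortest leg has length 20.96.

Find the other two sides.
In a 30-60-90 triangle the sides are in ratio 1 : √3 : 2 (short leg : long leg : hypotenuse).
Long leg = 20.96·√3 ≈ 20.96·1.73205 ≈ 36.3038
Hypotenuse = 2·20.96 = 41.92

Long leg = 20.96√3 = 36.3, Hypotenuse = 41.92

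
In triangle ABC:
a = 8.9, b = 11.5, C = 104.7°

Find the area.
Two sides and the included angle (SAS): A = ½·a·b·sin(C) = ½·8.9·11.5·sin(104.7°)
sin(104.7°) ≈ 0.967268
A ≈ ½·102.35·0.967268 = 51.175·0.967268 ≈ 49.4999

Area = 49.5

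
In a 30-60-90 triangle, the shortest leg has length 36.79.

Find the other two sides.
In a 30-60-90 triangle the sides are in ratio 1 : √3 : 2 (short leg : long leg : hypotenuse).
Long leg = 36.79·√3 ≈ 36.79·1.73205 ≈ 63.7221
Hypotenuse = 2·36.79 = 73.58

Long leg = 36.79√3 = 63.72, Hypotenuse = 73.58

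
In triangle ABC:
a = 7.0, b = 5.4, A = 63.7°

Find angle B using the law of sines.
a/sin(A) = b/sin(B)  ⇒  sin(B) = b·sin(A)/a = 5.4·sin(63.7°)/7.0
sin(63.7°) ≈ 0.896486
sin(B) ≈ 5.4·0.896486/7.0 ≈ 4.84103/7.0 ≈ 0.691575
B = arcsin(0.691575) ≈ 43.7549°
(Since b ≤ a we need B ≤ A, so the obtuse alternative 180° − 43.7549° ≈ 136.245° is rejected.)

B = 43.75°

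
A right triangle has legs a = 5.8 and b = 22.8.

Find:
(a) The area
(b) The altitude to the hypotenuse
(a) The legs are perpendicular, so Area = ½·a·b = ½·5.8·22.8 = ½·132.24 = 66.12
(b) Hypotenuse c = √(a² + b²) = √(33.64 + 519.84) = √553.48 ≈ 23.5262
    Area = ½·c·h_c  ⇒  h_c = 2·Area/c = 132.24/23.5262 ≈ 5.62098

Area = 66.12, h_c = 5.621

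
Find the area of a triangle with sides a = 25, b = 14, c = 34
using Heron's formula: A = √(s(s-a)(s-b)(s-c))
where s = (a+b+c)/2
s = (25 + 14 + 34)/2 = 73/2 = 36.5
s − a = 11.5, s − b = 22.5, s − c = 2.5
s(s−a)(s−b)(s−c) = 36.5·11.5·22.5·2.5 = 23610.9375
Area = √23610.9375 ≈ 153.659

s = 36.5, Area = 153.7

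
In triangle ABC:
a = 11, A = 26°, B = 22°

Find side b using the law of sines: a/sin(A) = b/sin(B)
a/sin(A) = b/sin(B)  ⇒  b = a·sin(B)/sin(A) = 11·sin(22°)/sin(26°)
sin(22°) ≈ 0.374607, sin(26°) ≈ 0.438371
b ≈ 11·0.374607/0.438371 ≈ 4.12067/0.438371 ≈ 9.39996

b = 9.4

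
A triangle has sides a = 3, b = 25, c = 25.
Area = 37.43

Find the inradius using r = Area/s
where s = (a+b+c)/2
s = (3 + 25 + 25)/2 = 53/2 = 26.5
r = Area/s = 37.43/26.5 ≈ 1.41245

r = 1.412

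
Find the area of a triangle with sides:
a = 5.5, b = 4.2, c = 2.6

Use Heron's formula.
s = (5.5 + 4.2 + 2.6)/2 = 12.3/2 = 6.15
s − a = 0.65, s − b = 1.95, s − c = 3.55
s(s−a)(s−b)(s−c) = 6.15·0.65·1.95·3.55 ≈ 27.6727
Area = √27.6727 ≈ 5.26048

Area = 5.26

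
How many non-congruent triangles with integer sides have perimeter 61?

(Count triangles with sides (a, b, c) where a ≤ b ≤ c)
Let a ≤ b ≤ c with a + b + c = 61. The only binding inequality is a + b > c, i.e. 61 − c > c, so c < 61/2; and c ≥ 61/3 since c is the largest side.
So 21 ≤ c ≤ 30. For each c, b runs from ⌈(61 − c)/2⌉ up to c (then a = 61 − b − c satisfies 1 ≤ a ≤ b automatically), giving c − ⌈(61 − c)/2⌉ + 1 choices.
Summing over c: 2 + 3 + 5 + 6 + 8 + 9 + 11 + 12 + 14 + 15 = 85
Check (closed form: nearest integer to p²/48 for even p, (p+3)²/48 for odd p): (61+3)²/48 = 64²/48 = 4096/48 ≈ 85.33 → 85

85 triangles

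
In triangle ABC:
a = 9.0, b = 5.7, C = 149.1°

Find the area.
Two sides and the included angle (SAS): A = ½·a·b·sin(C) = ½·9.0·5.7·sin(149.1°)
sin(149.1°) ≈ 0.513541
A ≈ ½·51.3·0.513541 = 25.65·0.513541 ≈ 13.1723

Area = 13.17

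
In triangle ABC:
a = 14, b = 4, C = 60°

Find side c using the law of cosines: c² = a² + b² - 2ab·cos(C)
c² = 14² + 4² − 2·14·4·cos(60°)
cos(60°) ≈ 0.5
c² ≈ 196 + 16 − 112·(0.5) ≈ 212 − 56 ≈ 156
c ≈ √156 ≈ 12.49

c = 12.49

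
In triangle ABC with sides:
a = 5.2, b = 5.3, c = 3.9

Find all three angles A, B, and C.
Law of cosines for each angle (a² = 27.04, b² = 28.09, c² = 15.21):
cos(A) = (b² + c² − a²)/(2bc) = (28.09 + 15.21 − 27.04)/(2·5.3·3.9) = 16.26/41.34 ≈ 0.393324  ⇒  A ≈ 66.8385°
cos(B) = (a² + c² − b²)/(2ac) = (27.04 + 15.21 − 28.09)/(2·5.2·3.9) = 14.16/40.56 ≈ 0.349112  ⇒  B ≈ 69.567°
cos(C) = (a² + b² − c²)/(2ab) = (27.04 + 28.09 − 15.21)/(2·5.2·5.3) = 39.92/55.12 ≈ 0.724238  ⇒  C ≈ 43.5945°
Check: A + B + C ≈ 180°

A = 66.84°, B = 69.57°, C = 43.59°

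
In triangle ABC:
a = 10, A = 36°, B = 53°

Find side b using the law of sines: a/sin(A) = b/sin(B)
a/sin(A) = b/sin(B)  ⇒  b = a·sin(B)/sin(A) = 10·sin(53°)/sin(36°)
sin(53°) ≈ 0.798636, sin(36°) ≈ 0.587785
b ≈ 10·0.798636/0.587785 ≈ 7.98636/0.587785 ≈ 13.5872

b = 13.59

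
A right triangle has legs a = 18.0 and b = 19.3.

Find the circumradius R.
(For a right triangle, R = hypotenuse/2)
Hypotenuse c = √(a² + b²) = √(324 + 372.49) = √696.49 ≈ 26.3911
R = c/2 ≈ 26.3911/2 ≈ 13.1955

R = 13.2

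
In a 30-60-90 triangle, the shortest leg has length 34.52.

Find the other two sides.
In a 30-60-90 triangle the sides are in ratio 1 : √3 : 2 (short leg : long leg : hypotenuse).
Long leg = 34.52·√3 ≈ 34.52·1.73205 ≈ 59.7904
Hypotenuse = 2·34.52 = 69.04

Long leg = 34.52√3 = 59.79, Hypotenuse = 69.04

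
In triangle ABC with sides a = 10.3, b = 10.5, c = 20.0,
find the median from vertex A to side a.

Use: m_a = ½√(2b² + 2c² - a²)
m_a = ½√(2·10.5² + 2·20.0² − 10.3²) = ½√(2·110.25 + 2·400 − 106.09) = ½√(220.5 + 800 − 106.09) = ½√914.41
√914.41 ≈ 30.2392, so m_a ≈ 15.1196

m_a = 15.12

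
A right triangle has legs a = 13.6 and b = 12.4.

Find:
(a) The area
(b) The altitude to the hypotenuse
(a) The legs are perpendicular, so Area = ½·a·b = ½·13.6·12.4 = ½·168.64 = 84.32
(b) Hypotenuse c = √(a² + b²) = √(184.96 + 153.76) = √338.72 ≈ 18.4043
    Area = ½·c·h_c  ⇒  h_c = 2·Area/c = 168.64/18.4043 ≈ 9.16305

Area = 84.32, h_c = 9.163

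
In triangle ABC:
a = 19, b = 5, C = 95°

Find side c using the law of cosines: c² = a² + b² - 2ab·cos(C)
c² = 19² + 5² − 2·19·5·cos(95°)
cos(95°) ≈ -0.0871557
c² ≈ 361 + 25 − 190·(-0.0871557) ≈ 386 + 16.5596 ≈ 402.56
c ≈ √402.56 ≈ 20.0639

c = 20.06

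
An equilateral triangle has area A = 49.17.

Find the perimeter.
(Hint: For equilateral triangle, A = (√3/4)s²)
A = (√3/4)s²  ⇒  s² = 4A/√3 = 4·49.17/√3 = 196.68/1.73205 ≈ 113.553
s ≈ √113.553 ≈ 10.6561
Perimeter = 3s ≈ 3·10.6561 ≈ 31.9684

Perimeter = 31.97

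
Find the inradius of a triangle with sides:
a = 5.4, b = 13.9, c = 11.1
r = Area/s where s is the semi-perimeter.
s = (5.4 + 13.9 + 11.1)/2 = 30.4/2 = 15.2
Area = √(s(s−a)(s−b)(s−c)) = √(15.2·9.8·1.3·4.1) ≈ √793.957 ≈ 28.1772
r ≈ 28.1772/15.2 ≈ 1.85377

r = 1.854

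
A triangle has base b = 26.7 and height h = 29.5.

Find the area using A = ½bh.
A = ½·b·h = ½·26.7·29.5 = ½·787.65 = 393.825

Area = 393.825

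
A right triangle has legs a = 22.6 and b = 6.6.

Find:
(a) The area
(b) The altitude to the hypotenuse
(a) The legs are perpendicular, so Area = ½·a·b = ½·22.6·6.6 = ½·149.16 = 74.58
(b) Hypotenuse c = √(a² + b²) = √(510.76 + 43.56) = √554.32 ≈ 23.544
    Area = ½·c·h_c  ⇒  h_c = 2·Area/c = 149.16/23.544 ≈ 6.33537

Area = 74.58, h_c = 6.335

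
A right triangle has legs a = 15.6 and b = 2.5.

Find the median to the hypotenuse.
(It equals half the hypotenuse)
Hypotenuse c = √(a² + b²) = √(243.36 + 6.25) = √249.61 ≈ 15.7991
Median to hypotenuse = c/2 ≈ 15.7991/2 ≈ 7.89953

Median = 7.9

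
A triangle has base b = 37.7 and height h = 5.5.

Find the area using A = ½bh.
A = ½·b·h = ½·37.7·5.5 = ½·207.35 = 103.675

Area = 103.675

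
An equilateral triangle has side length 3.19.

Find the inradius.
r = Area/s with s the semi-perimeter.
Area = (√3/4)·3.19² = (√3/4)·10.1761 ≈ 0.433013·10.1761 ≈ 4.40638
s = 3·3.19/2 = 4.785
r ≈ 4.40638/4.785 ≈ 0.920874
(Equivalently r = side/(2√3) = 3.19/3.4641 ≈ 0.920874.)

r = 0.9209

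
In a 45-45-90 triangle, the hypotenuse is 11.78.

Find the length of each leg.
In a 45-45-90 triangle hypotenuse = leg·√2, so leg = hypotenuse/√2.
Leg = 11.78/√2 ≈ 11.78/1.41421 ≈ 8.32972

Each leg = 8.33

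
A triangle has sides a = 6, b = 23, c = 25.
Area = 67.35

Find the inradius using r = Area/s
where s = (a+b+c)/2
s = (6 + 23 + 25)/2 = 54/2 = 27
r = Area/s = 67.35/27 ≈ 2.49444

r = 2.494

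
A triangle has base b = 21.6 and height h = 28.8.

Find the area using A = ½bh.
A = ½·b·h = ½·21.6·28.8 = ½·622.08 = 311.04

Area = 311.04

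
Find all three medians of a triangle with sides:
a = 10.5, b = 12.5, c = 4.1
Median formula: m_a = ½√(2b² + 2c² − a²) (and cyclically). a² = 110.25, b² = 156.25, c² = 16.81.
m_a = ½√(2·156.25 + 2·16.81 − 110.25) = ½√235.87 ≈ ½·15.3581 ≈ 7.67903
m_b = ½√(2·110.25 + 2·16.81 − 156.25) = ½√97.87 ≈ ½·9.89293 ≈ 4.94646
m_c = ½√(2·110.25 + 2·156.25 − 16.81) = ½√516.19 ≈ ½·22.7198 ≈ 11.3599

m_a = 7.679, m_b = 4.946, m_c = 11.36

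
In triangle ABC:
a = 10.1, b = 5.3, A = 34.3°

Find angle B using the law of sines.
a/sin(A) = b/sin(B)  ⇒  sin(B) = b·sin(A)/a = 5.3·sin(34.3°)/10.1
sin(34.3°) ≈ 0.563526
sin(B) ≈ 5.3·0.563526/10.1 ≈ 2.98669/10.1 ≈ 0.295712
B = arcsin(0.295712) ≈ 17.2002°
(Since b ≤ a we need B ≤ A, so the obtuse alternative 180° − 17.2002° ≈ 162.8° is rejected.)

B = 17.2°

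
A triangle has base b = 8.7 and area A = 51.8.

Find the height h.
A = ½·b·h  ⇒  h = 2A/b = 2·51.8/8.7 = 103.6/8.7 ≈ 11.908

h = 11.91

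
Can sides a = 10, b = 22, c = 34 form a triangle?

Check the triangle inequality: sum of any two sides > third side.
a + b vs c: 10 + 22 = 32 ≤ 34  ✗
a + c vs b: 10 + 34 = 44 > 22  ✓
b + c vs a: 22 + 34 = 56 > 10  ✓

No: 10 + 22 = 32 is not > 34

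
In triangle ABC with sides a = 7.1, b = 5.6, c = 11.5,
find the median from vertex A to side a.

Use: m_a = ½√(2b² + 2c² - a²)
m_a = ½√(2·5.6² + 2·11.5² − 7.1²) = ½√(2·31.36 + 2·132.25 − 50.41) = ½√(62.72 + 264.5 − 50.41) = ½√276.81
√276.81 ≈ 16.6376, so m_a ≈ 8.3188

m_a = 8.319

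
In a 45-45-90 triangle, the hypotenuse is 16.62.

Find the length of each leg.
In a 45-45-90 triangle hypotenuse = leg·√2, so leg = hypotenuse/√2.
Leg = 16.62/√2 ≈ 16.62/1.41421 ≈ 11.7521

Each leg = 11.75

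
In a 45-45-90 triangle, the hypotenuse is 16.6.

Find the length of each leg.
In a 45-45-90 triangle hypotenuse = leg·√2, so leg = hypotenuse/√2.
Leg = 16.6/√2 ≈ 16.6/1.41421 ≈ 11.738

Each leg = 11.74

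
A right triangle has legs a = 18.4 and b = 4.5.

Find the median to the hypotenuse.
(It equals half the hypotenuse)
Hypotenuse c = √(a² + b²) = √(338.56 + 20.25) = √358.81 ≈ 18.9423
Median to hypotenuse = c/2 ≈ 18.9423/2 ≈ 9.47114

Median = 9.471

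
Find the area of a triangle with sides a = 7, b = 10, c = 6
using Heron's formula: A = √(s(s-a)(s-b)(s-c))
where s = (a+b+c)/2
s = (7 + 10 + 6)/2 = 23/2 = 11.5
s − a = 4.5, s − b = 1.5, s − c = 5.5
s(s−a)(s−b)(s−c) = 11.5·4.5·1.5·5.5 = 426.9375
Area = √426.9375 ≈ 20.6625

s = 11.5, Area = 20.66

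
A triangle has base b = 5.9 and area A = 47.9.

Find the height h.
A = ½·b·h  ⇒  h = 2A/b = 2·47.9/5.9 = 95.8/5.9 ≈ 16.2373

h = 16.24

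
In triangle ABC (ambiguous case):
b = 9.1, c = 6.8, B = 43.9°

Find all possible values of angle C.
b/sin(B) = c/sin(C)  ⇒  sin(C) = c·sin(B)/b = 6.8·sin(43.9°)/9.1
sin(43.9°) ≈ 0.693402
sin(C) ≈ 6.8·0.693402/9.1 ≈ 4.71513/9.1 ≈ 0.518146
Candidate 1: C₁ = arcsin(0.518146) ≈ 31.208°  →  A = 180° − 43.9° − 31.208° ≈ 104.892° > 0, valid
Candidate 2: C₂ = 180° − C₁ ≈ 148.792°  →  A = 180° − 43.9° − 148.792° ≈ -12.692° ≤ 0, not a valid triangle

C = 31.21° (one solution)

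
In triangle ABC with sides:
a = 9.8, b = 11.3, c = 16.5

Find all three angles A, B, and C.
Law of cosines for each angle (a² = 96.04, b² = 127.69, c² = 272.25):
cos(A) = (b² + c² − a²)/(2bc) = (127.69 + 272.25 − 96.04)/(2·11.3·16.5) = 303.9/372.9 ≈ 0.814964  ⇒  A ≈ 35.4162°
cos(B) = (a² + c² − b²)/(2ac) = (96.04 + 272.25 − 127.69)/(2·9.8·16.5) = 240.6/323.4 ≈ 0.74397  ⇒  B ≈ 41.9293°
cos(C) = (a² + b² − c²)/(2ab) = (96.04 + 127.69 − 272.25)/(2·9.8·11.3) = -48.52/221.48 ≈ -0.219072  ⇒  C ≈ 102.655°
Check: A + B + C ≈ 180°

A = 35.42°, B = 41.93°, C = 102.7°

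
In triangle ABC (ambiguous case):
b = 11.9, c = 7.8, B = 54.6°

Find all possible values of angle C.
b/sin(B) = c/sin(C)  ⇒  sin(C) = c·sin(B)/b = 7.8·sin(54.6°)/11.9
sin(54.6°) ≈ 0.815128
sin(C) ≈ 7.8·0.815128/11.9 ≈ 6.358/11.9 ≈ 0.534285
Candidate 1: C₁ = arcsin(0.534285) ≈ 32.2955°  →  A = 180° − 54.6° − 32.2955° ≈ 93.1045° > 0, valid
Candidate 2: C₂ = 180° − C₁ ≈ 147.705°  →  A = 180° − 54.6° − 147.705° ≈ -22.3045° ≤ 0, not a valid triangle

C = 32.3° (one solution)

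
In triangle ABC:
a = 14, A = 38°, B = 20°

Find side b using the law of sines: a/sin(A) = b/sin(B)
a/sin(A) = b/sin(B)  ⇒  b = a·sin(B)/sin(A) = 14·sin(20°)/sin(38°)
sin(20°) ≈ 0.34202, sin(38°) ≈ 0.615661
b ≈ 14·0.34202/0.615661 ≈ 4.78828/0.615661 ≈ 7.77746

b = 7.777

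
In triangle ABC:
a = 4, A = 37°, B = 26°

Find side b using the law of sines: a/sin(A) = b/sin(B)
a/sin(A) = b/sin(B)  ⇒  b = a·sin(B)/sin(A) = 4·sin(26°)/sin(37°)
sin(26°) ≈ 0.438371, sin(37°) ≈ 0.601815
b ≈ 4·0.438371/0.601815 ≈ 1.75348/0.601815 ≈ 2.91366

b = 2.914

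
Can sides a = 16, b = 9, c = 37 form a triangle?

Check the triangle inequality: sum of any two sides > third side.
a + b vs c: 16 + 9 = 25 ≤ 37  ✗
a + c vs b: 16 + 37 = 53 > 9  ✓
b + c vs a: 9 + 37 = 46 > 16  ✓

No: 16 + 9 = 25 is not > 37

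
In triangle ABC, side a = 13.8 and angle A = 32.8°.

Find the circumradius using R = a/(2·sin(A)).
R = a/(2·sin(A)) = 13.8/(2·sin(32.8°))
sin(32.8°) ≈ 0.541708
R ≈ 13.8/(2·0.541708) = 13.8/1.08342 ≈ 12.7375

R = 12.74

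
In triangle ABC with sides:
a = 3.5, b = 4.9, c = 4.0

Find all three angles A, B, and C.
Law of cosines for each angle (a² = 12.25, b² = 24.01, c² = 16):
cos(A) = (b² + c² − a²)/(2bc) = (24.01 + 16 − 12.25)/(2·4.9·4.0) = 27.76/39.2 ≈ 0.708163  ⇒  A ≈ 44.9143°
cos(B) = (a² + c² − b²)/(2ac) = (12.25 + 16 − 24.01)/(2·3.5·4.0) = 4.24/28 ≈ 0.151429  ⇒  B ≈ 81.2903°
cos(C) = (a² + b² − c²)/(2ab) = (12.25 + 24.01 − 16)/(2·3.5·4.9) = 20.26/34.3 ≈ 0.590671  ⇒  C ≈ 53.7954°
Check: A + B + C ≈ 180°

A = 44.91°, B = 81.29°, C = 53.8°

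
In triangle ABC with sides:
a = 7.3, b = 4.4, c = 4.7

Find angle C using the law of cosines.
c² = a² + b² − 2ab·cos(C)  ⇒  cos(C) = (a² + b² − c²)/(2ab)
cos(C) = (7.3² + 4.4² − 4.7²)/(2·7.3·4.4) = (53.29 + 19.36 − 22.09)/64.24 = 50.56/64.24 ≈ 0.787049
C = arccos(0.787049) ≈ 38.0895°

C = 38.09°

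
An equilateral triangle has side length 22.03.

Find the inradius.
r = Area/s with s the semi-perimeter.
Area = (√3/4)·22.03² = (√3/4)·485.3209 ≈ 0.433013·485.3209 ≈ 210.15
s = 3·22.03/2 = 33.045
r ≈ 210.15/33.045 ≈ 6.35951
(Equivalently r = side/(2√3) = 22.03/3.4641 ≈ 6.35951.)

r = 6.36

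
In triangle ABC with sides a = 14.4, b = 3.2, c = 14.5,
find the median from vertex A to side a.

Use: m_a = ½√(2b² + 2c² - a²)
m_a = ½√(2·3.2² + 2·14.5² − 14.4²) = ½√(2·10.24 + 2·210.25 − 207.36) = ½√(20.48 + 420.5 − 207.36) = ½√233.62
√233.62 ≈ 15.2846, so m_a ≈ 7.64232

m_a = 7.642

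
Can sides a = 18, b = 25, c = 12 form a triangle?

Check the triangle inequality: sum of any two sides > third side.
a + b vs c: 18 + 25 = 43 > 12  ✓
a + c vs b: 18 + 12 = 30 > 25  ✓
b + c vs a: 25 + 12 = 37 > 18  ✓

Yes, triangle inequality satisfied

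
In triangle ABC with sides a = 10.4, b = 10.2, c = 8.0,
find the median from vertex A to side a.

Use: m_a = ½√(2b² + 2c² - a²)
m_a = ½√(2·10.2² + 2·8.0² − 10.4²) = ½√(2·104.04 + 2·64 − 108.16) = ½√(208.08 + 128 − 108.16) = ½√227.92
√227.92 ≈ 15.097, so m_a ≈ 7.54851

m_a = 7.549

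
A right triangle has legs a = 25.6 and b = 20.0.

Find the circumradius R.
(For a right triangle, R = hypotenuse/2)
Hypotenuse c = √(a² + b²) = √(655.36 + 400) = √1055.36 ≈ 32.4863
R = c/2 ≈ 32.4863/2 ≈ 16.2432

R = 16.24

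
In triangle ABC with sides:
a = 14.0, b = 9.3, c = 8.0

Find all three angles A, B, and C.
Law of cosines for each angle (a² = 196, b² = 86.49, c² = 64):
cos(A) = (b² + c² − a²)/(2bc) = (86.49 + 64 − 196)/(2·9.3·8.0) = -45.51/148.8 ≈ -0.305847  ⇒  A ≈ 107.809°
cos(B) = (a² + c² − b²)/(2ac) = (196 + 64 − 86.49)/(2·14.0·8.0) = 173.51/224 ≈ 0.774598  ⇒  B ≈ 39.2314°
cos(C) = (a² + b² − c²)/(2ab) = (196 + 86.49 − 64)/(2·14.0·9.3) = 218.49/260.4 ≈ 0.839055  ⇒  C ≈ 32.9595°
Check: A + B + C ≈ 180°

A = 107.8°, B = 39.23°, C = 32.96°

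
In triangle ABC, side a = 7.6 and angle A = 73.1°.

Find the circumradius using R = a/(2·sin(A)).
R = a/(2·sin(A)) = 7.6/(2·sin(73.1°))
sin(73.1°) ≈ 0.956814
R ≈ 7.6/(2·0.956814) = 7.6/1.91363 ≈ 3.97152

R = 3.972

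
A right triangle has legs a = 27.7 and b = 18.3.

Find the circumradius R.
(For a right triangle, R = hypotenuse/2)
Hypotenuse c = √(a² + b²) = √(767.29 + 334.89) = √1102.18 ≈ 33.1991
R = c/2 ≈ 33.1991/2 ≈ 16.5995

R = 16.6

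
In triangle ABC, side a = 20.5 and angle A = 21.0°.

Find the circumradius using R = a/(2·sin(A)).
R = a/(2·sin(A)) = 20.5/(2·sin(21.0°))
sin(21.0°) ≈ 0.358368
R ≈ 20.5/(2·0.358368) = 20.5/0.716736 ≈ 28.6019

R = 28.6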